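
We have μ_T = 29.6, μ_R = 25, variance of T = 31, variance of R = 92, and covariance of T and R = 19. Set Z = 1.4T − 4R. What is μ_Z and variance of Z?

μ_Z = -58.56, variance of Z = 1319.96

μ_Z = 1.4·μ_T + (-4)·μ_R = 1.4·29.6 + (-4)·25 = -58.56.
variance of Z = a²·variance of T + b²·variance of R + 2ab·covariance of T and R with a = 1.4, b = -4.
= 1.4²·31 + (-4)²·92 + 2·1.4·(-4)·19
= 60.76 + 1472 + (-212.8) = 1319.96.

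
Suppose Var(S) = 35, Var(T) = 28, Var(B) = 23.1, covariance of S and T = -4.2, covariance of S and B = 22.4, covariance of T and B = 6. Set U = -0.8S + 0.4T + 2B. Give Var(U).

Var(U) = a²·Var(S) + b²·Var(T) + c²·Var(B) + 2ab·covariance of S and T + 2ac·covariance of S and B + 2bc·covariance of T and B, with a = -0.8, b = 0.4, c = 2.
= 22.4 + 4.48 + 92.4 + 2.688 + (-71.68) + 9.6
= 59.888.

Var(U) = 59.888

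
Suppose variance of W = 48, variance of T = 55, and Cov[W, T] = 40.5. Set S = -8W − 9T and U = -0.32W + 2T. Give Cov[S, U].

Cov[S, U] = -1398.48

By bilinearity, Cov[S, U] = ac·variance of W + bd·variance of T + (ad+bc)·Cov[W, T], with a=-8, b=-9, c=-0.32, d=2.
ac·variance of W = (-8)·(-0.32)·48 = 122.88
bd·variance of T = (-9)·2·55 = -990
(ad+bc)·Cov[W, T] = (-13.12)·40.5 = -531.36
Cov[S, U] = 122.88 + (-990) + (-531.36) = -1398.48.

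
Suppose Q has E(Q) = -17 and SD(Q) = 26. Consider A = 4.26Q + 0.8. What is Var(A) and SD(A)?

A = 4.26Q + 0.8 is linear with a = 4.26, b = 0.8.
Var(Q) = 26² = 676.
Var(A) = a²·Var(Q) = 4.26²·676 = 12267.7776 (the additive constant 0.8 does not affect variance).
SD(A) = |a|·SD(Q) = |4.26|·26 = 110.76.

Var(A) = 12267.7776, SD(A) = 110.76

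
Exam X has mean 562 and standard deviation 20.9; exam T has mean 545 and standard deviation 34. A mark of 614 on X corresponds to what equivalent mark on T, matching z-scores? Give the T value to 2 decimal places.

T = 629.59

z = (614 − 562)/20.9 ≈ 2.488.
T = 545 + z·34 = 545 + (614 − 562)·34/20.9 ≈ 629.59.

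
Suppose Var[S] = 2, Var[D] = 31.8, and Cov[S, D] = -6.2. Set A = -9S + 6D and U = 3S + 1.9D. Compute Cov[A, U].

By bilinearity, Cov[A, U] = ac·Var[S] + bd·Var[D] + (ad+bc)·Cov[S, D], with a=-9, b=6, c=3, d=1.9.
ac·Var[S] = (-9)·3·2 = -54
bd·Var[D] = 6·1.9·31.8 = 362.52
(ad+bc)·Cov[S, D] = (0.9)·(-6.2) = -5.58
Cov[A, U] = -54 + 362.52 + (-5.58) = 302.94.

Cov[A, U] = 302.94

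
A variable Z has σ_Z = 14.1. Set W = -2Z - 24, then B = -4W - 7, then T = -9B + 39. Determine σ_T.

σ_T = 1015.2

σ_W = |-2|·14.1 = 28.2.
σ_B = |-4|·28.2 = 112.8.
σ_T = |-9|·112.8 = 1015.2.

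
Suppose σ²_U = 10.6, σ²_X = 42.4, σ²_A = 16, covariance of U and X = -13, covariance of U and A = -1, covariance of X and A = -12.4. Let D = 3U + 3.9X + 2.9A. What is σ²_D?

σ²_D = a²·σ²_U + b²·σ²_X + c²·σ²_A + 2ab·covariance of U and X + 2ac·covariance of U and A + 2bc·covariance of X and A, with a = 3, b = 3.9, c = 2.9.
= 95.4 + 644.904 + 134.56 + (-304.2) + (-17.4) + (-280.488)
= 272.776.

σ²_D = 272.776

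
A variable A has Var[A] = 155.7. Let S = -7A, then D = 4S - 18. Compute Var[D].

Var[D] = 122068.8

Var[S] = (-7)²·155.7 = 7629.3.
Var[D] = 4²·7629.3 = 122068.8.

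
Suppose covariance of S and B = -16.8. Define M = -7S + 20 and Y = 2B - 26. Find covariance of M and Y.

covariance of M and Y = a·c·covariance of S and B = (-7)·2·(-16.8) = 235.2. Additive constants drop out.

covariance of M and Y = 235.2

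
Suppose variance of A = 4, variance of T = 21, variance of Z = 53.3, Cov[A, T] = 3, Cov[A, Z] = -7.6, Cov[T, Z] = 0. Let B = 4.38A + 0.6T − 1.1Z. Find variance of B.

variance of B = 237.7922

variance of B = a²·variance of A + b²·variance of T + c²·variance of Z + 2ab·Cov[A, T] + 2ac·Cov[A, Z] + 2bc·Cov[T, Z], with a = 4.38, b = 0.6, c = -1.1.
= 76.7376 + 7.56 + 64.493 + 15.768 + 73.2336 + 0
= 237.7922.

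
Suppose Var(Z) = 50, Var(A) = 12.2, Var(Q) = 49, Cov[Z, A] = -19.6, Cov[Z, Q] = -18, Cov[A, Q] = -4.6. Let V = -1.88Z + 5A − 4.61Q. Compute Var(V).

Var(V) = 1791.6081

Var(V) = a²·Var(Z) + b²·Var(A) + c²·Var(Q) + 2ab·Cov[Z, A] + 2ac·Cov[Z, Q] + 2bc·Cov[A, Q], with a = -1.88, b = 5, c = -4.61.
= 176.72 + 305 + 1041.3529 + 368.48 + (-312.0048) + 212.06
= 1791.6081.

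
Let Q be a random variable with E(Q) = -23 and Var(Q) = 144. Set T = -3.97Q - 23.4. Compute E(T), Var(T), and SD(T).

E(T) = 67.91, Var(T) = 2269.5696, SD(T) = 47.64

T = -3.97Q - 23.4 is linear with a = -3.97, b = -23.4.
E(T) = a·E(Q) + b = (-3.97)·(-23) + (-23.4) = 67.91.
Var(T) = a²·Var(Q) = (-3.97)²·144 = 2269.5696 (the additive constant -23.4 does not affect variance).
SD(Q) = √144 = 12.
SD(T) = |a|·SD(Q) = |-3.97|·12 = 47.64.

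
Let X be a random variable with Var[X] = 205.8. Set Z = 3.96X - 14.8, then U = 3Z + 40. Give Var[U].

Var[Z] = 3.96²·205.8 = 3227.27328.
Var[U] = 3²·3227.27328 = 29045.45952.

Var[U] = 29045.45952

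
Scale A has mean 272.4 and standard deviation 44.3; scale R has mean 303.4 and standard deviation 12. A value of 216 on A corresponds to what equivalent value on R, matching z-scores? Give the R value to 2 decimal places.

z = (216 − 272.4)/44.3 ≈ -1.2731.
R = 303.4 + z·12 = 303.4 + (216 − 272.4)·12/44.3 ≈ 288.12.

R = 288.12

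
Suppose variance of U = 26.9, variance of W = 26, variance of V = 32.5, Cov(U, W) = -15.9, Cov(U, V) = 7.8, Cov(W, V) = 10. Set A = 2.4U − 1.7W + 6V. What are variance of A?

variance of A = 1550.468

variance of A = a²·variance of U + b²·variance of W + c²·variance of V + 2ab·Cov(U, W) + 2ac·Cov(U, V) + 2bc·Cov(W, V), with a = 2.4, b = -1.7, c = 6.
= 154.944 + 75.14 + 1170 + 129.744 + 224.64 + (-204)
= 1550.468.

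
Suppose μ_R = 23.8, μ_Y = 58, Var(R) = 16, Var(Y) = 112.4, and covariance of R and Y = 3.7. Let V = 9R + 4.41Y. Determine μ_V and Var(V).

μ_V = 9·μ_R + 4.41·μ_Y = 9·23.8 + 4.41·58 = 469.98.
Var(V) = a²·Var(R) + b²·Var(Y) + 2ab·covariance of R and Y with a = 9, b = 4.41.
= 9²·16 + 4.41²·112.4 + 2·9·4.41·3.7
= 1296 + 2185.96644 + 293.706 = 3775.67244.

μ_V = 469.98, Var(V) = 3775.67244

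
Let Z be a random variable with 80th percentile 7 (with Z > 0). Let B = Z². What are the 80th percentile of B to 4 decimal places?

Z² is increasing, so P_{80}(B) = g(P_{80}(Z)) = 49.

80th percentile of B = 49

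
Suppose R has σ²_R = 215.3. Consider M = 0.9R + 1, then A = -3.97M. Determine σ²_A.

σ²_A = 2748.5906337

σ²_M = 0.9²·215.3 = 174.393.
σ²_A = (-3.97)²·174.393 = 2748.5906337.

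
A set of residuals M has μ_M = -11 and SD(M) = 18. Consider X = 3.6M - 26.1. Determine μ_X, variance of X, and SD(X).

μ_X = -65.7, variance of X = 4199.04, SD(X) = 64.8

X = 3.6M - 26.1 is linear with a = 3.6, b = -26.1.
μ_X = a·μ_M + b = 3.6·(-11) + (-26.1) = -65.7.
variance of M = 18² = 324.
variance of X = a²·variance of M = 3.6²·324 = 4199.04 (the additive constant -26.1 does not affect variance).
SD(X) = |a|·SD(M) = |3.6|·18 = 64.8.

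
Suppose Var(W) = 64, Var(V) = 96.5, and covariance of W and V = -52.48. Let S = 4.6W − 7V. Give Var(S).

Var(S) = 9462.452

Var(S) = a²·Var(W) + b²·Var(V) + 2ab·covariance of W and V with a = 4.6, b = -7.
= 4.6²·64 + (-7)²·96.5 + 2·4.6·(-7)·(-52.48)
= 1354.24 + 4728.5 + 3379.712 = 9462.452.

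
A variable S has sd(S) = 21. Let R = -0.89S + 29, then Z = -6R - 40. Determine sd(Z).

sd(R) = |-0.89|·21 = 18.69.
sd(Z) = |-6|·18.69 = 112.14.

sd(Z) = 112.14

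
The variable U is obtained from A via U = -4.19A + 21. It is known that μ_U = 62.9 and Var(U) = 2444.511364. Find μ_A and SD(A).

From U = -4.19A + 21: μ_U = a·μ_A + b, so μ_A = (μ_U − b)/a = (62.9 − 21)/(-4.19) = -10.
SD(U) = √2444.511364 = 49.442.
SD(U) = |a|·SD(A), so SD(A) = 49.442/|-4.19| = 11.8.

μ_A = -10, SD(A) = 11.8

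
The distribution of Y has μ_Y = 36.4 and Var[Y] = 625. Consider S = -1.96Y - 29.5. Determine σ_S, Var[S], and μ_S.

S = -1.96Y - 29.5 is linear with a = -1.96, b = -29.5.
σ_Y = √625 = 25.
σ_S = |a|·σ_Y = |-1.96|·25 = 49.
Var[S] = a²·Var[Y] = (-1.96)²·625 = 2401 (the additive constant -29.5 does not affect variance).
μ_S = a·μ_Y + b = (-1.96)·36.4 + (-29.5) = -100.844.

σ_S = 49, Var[S] = 2401, μ_S = -100.844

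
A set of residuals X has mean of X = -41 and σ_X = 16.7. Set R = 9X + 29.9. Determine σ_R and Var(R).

σ_R = 150.3, Var(R) = 22590.09

R = 9X + 29.9 is linear with a = 9, b = 29.9.
σ_R = |a|·σ_X = |9|·16.7 = 150.3.
Var(X) = 16.7² = 278.89.
Var(R) = a²·Var(X) = 9²·278.89 = 22590.09 (the additive constant 29.9 does not affect variance).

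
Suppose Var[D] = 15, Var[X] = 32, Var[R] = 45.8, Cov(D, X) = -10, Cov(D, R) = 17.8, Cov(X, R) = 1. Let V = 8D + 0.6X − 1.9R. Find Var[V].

Var[V] = a²·Var[D] + b²·Var[X] + c²·Var[R] + 2ab·Cov(D, X) + 2ac·Cov(D, R) + 2bc·Cov(X, R), with a = 8, b = 0.6, c = -1.9.
= 960 + 11.52 + 165.338 + (-96) + (-541.12) + (-2.28)
= 497.458.

Var[V] = 497.458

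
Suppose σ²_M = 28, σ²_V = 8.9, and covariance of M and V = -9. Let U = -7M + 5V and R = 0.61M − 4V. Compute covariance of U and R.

covariance of U and R = -577.01

By bilinearity, covariance of U and R = ac·σ²_M + bd·σ²_V + (ad+bc)·covariance of M and V, with a=-7, b=5, c=0.61, d=-4.
ac·σ²_M = (-7)·0.61·28 = -119.56
bd·σ²_V = 5·(-4)·8.9 = -178
(ad+bc)·covariance of M and V = (31.05)·(-9) = -279.45
covariance of U and R = -119.56 + (-178) + (-279.45) = -577.01.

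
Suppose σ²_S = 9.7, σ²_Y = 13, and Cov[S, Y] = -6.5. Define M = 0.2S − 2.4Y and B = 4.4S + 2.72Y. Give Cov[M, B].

By bilinearity, Cov[M, B] = ac·σ²_S + bd·σ²_Y + (ad+bc)·Cov[S, Y], with a=0.2, b=-2.4, c=4.4, d=2.72.
ac·σ²_S = 0.2·4.4·9.7 = 8.536
bd·σ²_Y = (-2.4)·2.72·13 = -84.864
(ad+bc)·Cov[S, Y] = (-10.016)·(-6.5) = 65.104
Cov[M, B] = 8.536 + (-84.864) + 65.104 = -11.224.

Cov[M, B] = -11.224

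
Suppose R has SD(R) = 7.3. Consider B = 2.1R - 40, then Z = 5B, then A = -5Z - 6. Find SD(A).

SD(A) = 383.25

SD(B) = |2.1|·7.3 = 15.33.
SD(Z) = |5|·15.33 = 76.65.
SD(A) = |-5|·76.65 = 383.25.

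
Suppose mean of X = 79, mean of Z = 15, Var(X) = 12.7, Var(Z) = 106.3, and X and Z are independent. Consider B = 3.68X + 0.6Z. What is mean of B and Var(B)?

mean of B = 3.68·mean of X + 0.6·mean of Z = 3.68·79 + 0.6·15 = 299.72.
Var(B) = a²·Var(X) + b²·Var(Z) + 2ab·covariance of X and Z with a = 3.68, b = 0.6.
Independence gives covariance of X and Z = 0.
= 3.68²·12.7 + 0.6²·106.3 + 2·3.68·0.6·0
= 171.98848 + 38.268 + 0 = 210.25648.

mean of B = 299.72, Var(B) = 210.25648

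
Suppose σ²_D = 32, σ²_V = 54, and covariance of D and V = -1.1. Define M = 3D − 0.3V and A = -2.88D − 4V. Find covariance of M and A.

By bilinearity, covariance of M and A = ac·σ²_D + bd·σ²_V + (ad+bc)·covariance of D and V, with a=3, b=-0.3, c=-2.88, d=-4.
ac·σ²_D = 3·(-2.88)·32 = -276.48
bd·σ²_V = (-0.3)·(-4)·54 = 64.8
(ad+bc)·covariance of D and V = (-11.136)·(-1.1) = 12.2496
covariance of M and A = -276.48 + 64.8 + 12.2496 = -199.4304.

covariance of M and A = -199.4304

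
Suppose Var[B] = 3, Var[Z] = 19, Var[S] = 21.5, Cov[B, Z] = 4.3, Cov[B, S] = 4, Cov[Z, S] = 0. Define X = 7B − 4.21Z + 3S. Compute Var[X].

Var[X] = a²·Var[B] + b²·Var[Z] + c²·Var[S] + 2ab·Cov[B, Z] + 2ac·Cov[B, S] + 2bc·Cov[Z, S], with a = 7, b = -4.21, c = 3.
= 147 + 336.7579 + 193.5 + (-253.442) + 168 + 0
= 591.8159.

Var[X] = 591.8159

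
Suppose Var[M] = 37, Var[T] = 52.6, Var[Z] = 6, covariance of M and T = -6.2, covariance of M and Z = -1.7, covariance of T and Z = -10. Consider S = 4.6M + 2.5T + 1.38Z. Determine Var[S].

Var[S] = 889.9132

Var[S] = a²·Var[M] + b²·Var[T] + c²·Var[Z] + 2ab·covariance of M and T + 2ac·covariance of M and Z + 2bc·covariance of T and Z, with a = 4.6, b = 2.5, c = 1.38.
= 782.92 + 328.75 + 11.4264 + (-142.6) + (-21.5832) + (-69)
= 889.9132.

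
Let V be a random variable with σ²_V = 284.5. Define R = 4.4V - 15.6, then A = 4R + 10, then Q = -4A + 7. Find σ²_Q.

σ²_R = 4.4²·284.5 = 5507.92.
σ²_A = 4²·5507.92 = 88126.72.
σ²_Q = (-4)²·88126.72 = 1410027.52.

σ²_Q = 1410027.52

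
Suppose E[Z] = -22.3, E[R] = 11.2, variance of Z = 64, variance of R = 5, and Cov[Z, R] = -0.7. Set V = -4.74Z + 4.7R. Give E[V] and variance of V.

E[V] = 158.342, variance of V = 1579.5656

E[V] = (-4.74)·E[Z] + 4.7·E[R] = (-4.74)·(-22.3) + 4.7·11.2 = 158.342.
variance of V = a²·variance of Z + b²·variance of R + 2ab·Cov[Z, R] with a = -4.74, b = 4.7.
= (-4.74)²·64 + 4.7²·5 + 2·(-4.74)·4.7·(-0.7)
= 1437.9264 + 110.45 + 31.1892 = 1579.5656.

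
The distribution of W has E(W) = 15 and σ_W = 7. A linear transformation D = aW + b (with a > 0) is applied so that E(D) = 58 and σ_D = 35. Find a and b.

σ_D = a·σ_W (a > 0), so a = 35/7 = 5.
E(D) = a·E(W) + b, so b = 58 − 5·15 = -17.

a = 5, b = -17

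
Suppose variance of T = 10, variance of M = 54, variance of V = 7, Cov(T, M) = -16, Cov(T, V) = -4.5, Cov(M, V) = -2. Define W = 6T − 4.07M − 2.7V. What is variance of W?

variance of W = 2188.8186

variance of W = a²·variance of T + b²·variance of M + c²·variance of V + 2ab·Cov(T, M) + 2ac·Cov(T, V) + 2bc·Cov(M, V), with a = 6, b = -4.07, c = -2.7.
= 360 + 894.5046 + 51.03 + 781.44 + 145.8 + (-43.956)
= 2188.8186.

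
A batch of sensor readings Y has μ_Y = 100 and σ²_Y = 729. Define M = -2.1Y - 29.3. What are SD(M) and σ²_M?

SD(M) = 56.7, σ²_M = 3214.89

M = -2.1Y - 29.3 is linear with a = -2.1, b = -29.3.
SD(Y) = √729 = 27.
SD(M) = |a|·SD(Y) = |-2.1|·27 = 56.7.
σ²_M = a²·σ²_Y = (-2.1)²·729 = 3214.89 (the additive constant -29.3 does not affect variance).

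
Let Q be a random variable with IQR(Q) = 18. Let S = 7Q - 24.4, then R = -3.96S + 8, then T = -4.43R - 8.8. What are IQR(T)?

IQR(S) = |7|·18 = 126.
IQR(R) = |-3.96|·126 = 498.96.
IQR(T) = |-4.43|·498.96 = 2210.3928.

IQR(T) = 2210.3928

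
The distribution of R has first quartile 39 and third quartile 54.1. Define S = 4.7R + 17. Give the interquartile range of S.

IQR of R = Q3 − Q1 = 54.1 − 39 = 15.1.
Under S = aR + b, IQR(S) = |a|·IQR(R) = |4.7|·15.1 = 70.97 (shifts cancel; spread scales by |a|).

IQR(S) = 70.97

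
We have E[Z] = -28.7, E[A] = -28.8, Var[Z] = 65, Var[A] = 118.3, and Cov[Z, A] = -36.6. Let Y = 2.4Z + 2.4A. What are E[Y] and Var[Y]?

E[Y] = 2.4·E[Z] + 2.4·E[A] = 2.4·(-28.7) + 2.4·(-28.8) = -138.
Var[Y] = a²·Var[Z] + b²·Var[A] + 2ab·Cov[Z, A] with a = 2.4, b = 2.4.
= 2.4²·65 + 2.4²·118.3 + 2·2.4·2.4·(-36.6)
= 374.4 + 681.408 + (-421.632) = 634.176.

E[Y] = -138, Var[Y] = 634.176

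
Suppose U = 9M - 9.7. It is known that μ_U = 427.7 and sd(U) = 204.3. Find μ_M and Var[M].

μ_M = 48.6, Var[M] = 515.29

From U = 9M - 9.7: μ_U = a·μ_M + b, so μ_M = (μ_U − b)/a = (427.7 − (-9.7))/9 = 48.6.
Var[U] = 204.3² = 41738.49.
Var[U] = a²·Var[M], so Var[M] = 41738.49/9² = 515.29.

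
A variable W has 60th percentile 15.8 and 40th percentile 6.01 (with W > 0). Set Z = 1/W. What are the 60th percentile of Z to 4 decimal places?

60th percentile of Z = 0.1664

1/W is decreasing on W > 0, so percentile order reverses: P_{60}(Z) uses P_{40}(W) = 6.01.
P_{60}(Z) = 1/6.01 ≈ 0.1664.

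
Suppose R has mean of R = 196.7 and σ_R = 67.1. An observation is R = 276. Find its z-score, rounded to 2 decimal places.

z = (R − mean of R) / σ_R = (276 − 196.7) / 67.1 ≈ 1.18.

z = 1.18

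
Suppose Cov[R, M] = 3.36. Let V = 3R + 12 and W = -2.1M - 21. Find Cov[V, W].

Cov[V, W] = -21.168

Cov[V, W] = a·c·Cov[R, M] = 3·(-2.1)·3.36 = -21.168. Additive constants drop out.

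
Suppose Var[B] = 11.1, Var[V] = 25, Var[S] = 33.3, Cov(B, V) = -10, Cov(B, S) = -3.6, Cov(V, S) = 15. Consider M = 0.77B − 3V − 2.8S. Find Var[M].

Var[M] = a²·Var[B] + b²·Var[V] + c²·Var[S] + 2ab·Cov(B, V) + 2ac·Cov(B, S) + 2bc·Cov(V, S), with a = 0.77, b = -3, c = -2.8.
= 6.58119 + 225 + 261.072 + 46.2 + 15.5232 + 252
= 806.37639.

Var[M] = 806.37639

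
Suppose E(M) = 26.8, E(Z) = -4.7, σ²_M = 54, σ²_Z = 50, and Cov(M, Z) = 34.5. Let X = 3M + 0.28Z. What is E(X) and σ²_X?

E(X) = 79.084, σ²_X = 547.88

E(X) = 3·E(M) + 0.28·E(Z) = 3·26.8 + 0.28·(-4.7) = 79.084.
σ²_X = a²·σ²_M + b²·σ²_Z + 2ab·Cov(M, Z) with a = 3, b = 0.28.
= 3²·54 + 0.28²·50 + 2·3·0.28·34.5
= 486 + 3.92 + 57.96 = 547.88.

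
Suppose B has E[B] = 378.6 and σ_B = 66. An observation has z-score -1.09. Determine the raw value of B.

B = E[B] + z·σ_B = 378.6 + (-1.09)·66 = 306.66.

B = 306.66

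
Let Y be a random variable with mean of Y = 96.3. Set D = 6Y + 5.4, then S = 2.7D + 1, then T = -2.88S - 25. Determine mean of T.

mean of D = 6·96.3 + 5.4 = 583.2.
mean of S = 2.7·583.2 + 1 = 1575.64.
mean of T = (-2.88)·1575.64 + (-25) = -4562.8432.

mean of T = -4562.8432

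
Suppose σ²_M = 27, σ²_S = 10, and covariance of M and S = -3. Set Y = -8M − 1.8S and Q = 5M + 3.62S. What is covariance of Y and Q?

covariance of Y and Q = -1031.28

By bilinearity, covariance of Y and Q = ac·σ²_M + bd·σ²_S + (ad+bc)·covariance of M and S, with a=-8, b=-1.8, c=5, d=3.62.
ac·σ²_M = (-8)·5·27 = -1080
bd·σ²_S = (-1.8)·3.62·10 = -65.16
(ad+bc)·covariance of M and S = (-37.96)·(-3) = 113.88
covariance of Y and Q = -1080 + (-65.16) + 113.88 = -1031.28.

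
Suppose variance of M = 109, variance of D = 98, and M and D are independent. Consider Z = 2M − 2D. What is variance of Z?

variance of Z = a²·variance of M + b²·variance of D + 2ab·covariance of M and D with a = 2, b = -2.
Independence gives covariance of M and D = 0.
= 2²·109 + (-2)²·98 + 2·2·(-2)·0
= 436 + 392 + 0 = 828.

variance of Z = 828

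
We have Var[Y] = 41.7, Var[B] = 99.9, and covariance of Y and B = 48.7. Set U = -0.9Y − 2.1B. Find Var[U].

Var[U] = 658.422

Var[U] = a²·Var[Y] + b²·Var[B] + 2ab·covariance of Y and B with a = -0.9, b = -2.1.
= (-0.9)²·41.7 + (-2.1)²·99.9 + 2·(-0.9)·(-2.1)·48.7
= 33.777 + 440.559 + 184.086 = 658.422.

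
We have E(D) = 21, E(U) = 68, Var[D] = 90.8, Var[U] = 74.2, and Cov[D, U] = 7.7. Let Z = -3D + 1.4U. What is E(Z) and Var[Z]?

E(Z) = (-3)·E(D) + 1.4·E(U) = (-3)·21 + 1.4·68 = 32.2.
Var[Z] = a²·Var[D] + b²·Var[U] + 2ab·Cov[D, U] with a = -3, b = 1.4.
= (-3)²·90.8 + 1.4²·74.2 + 2·(-3)·1.4·7.7
= 817.2 + 145.432 + (-64.68) = 897.952.

E(Z) = 32.2, Var[Z] = 897.952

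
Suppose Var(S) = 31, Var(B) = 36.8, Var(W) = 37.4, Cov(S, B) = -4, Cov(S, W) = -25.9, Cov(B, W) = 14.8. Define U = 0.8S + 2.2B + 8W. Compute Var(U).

Var(U) = a²·Var(S) + b²·Var(B) + c²·Var(W) + 2ab·Cov(S, B) + 2ac·Cov(S, W) + 2bc·Cov(B, W), with a = 0.8, b = 2.2, c = 8.
= 19.84 + 178.112 + 2393.6 + (-14.08) + (-331.52) + 520.96
= 2766.912.

Var(U) = 2766.912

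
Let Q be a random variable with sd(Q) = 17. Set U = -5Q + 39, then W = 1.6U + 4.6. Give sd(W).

sd(W) = 136

sd(U) = |-5|·17 = 85.
sd(W) = |1.6|·85 = 136.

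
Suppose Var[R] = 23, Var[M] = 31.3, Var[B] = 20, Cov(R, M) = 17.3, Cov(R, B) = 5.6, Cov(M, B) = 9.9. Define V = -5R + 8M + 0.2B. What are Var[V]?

Var[V] = a²·Var[R] + b²·Var[M] + c²·Var[B] + 2ab·Cov(R, M) + 2ac·Cov(R, B) + 2bc·Cov(M, B), with a = -5, b = 8, c = 0.2.
= 575 + 2003.2 + 0.8 + (-1384) + (-11.2) + 31.68
= 1215.48.

Var[V] = 1215.48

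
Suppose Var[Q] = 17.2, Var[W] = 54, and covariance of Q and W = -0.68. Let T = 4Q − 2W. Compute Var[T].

Var[T] = 502.08

Var[T] = a²·Var[Q] + b²·Var[W] + 2ab·covariance of Q and W with a = 4, b = -2.
= 4²·17.2 + (-2)²·54 + 2·4·(-2)·(-0.68)
= 275.2 + 216 + 10.88 = 502.08.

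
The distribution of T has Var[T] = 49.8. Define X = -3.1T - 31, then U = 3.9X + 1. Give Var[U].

Var[U] = 7279.17138

Var[X] = (-3.1)²·49.8 = 478.578.
Var[U] = 3.9²·478.578 = 7279.17138.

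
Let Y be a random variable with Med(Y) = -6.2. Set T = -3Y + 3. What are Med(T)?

Med(T) = 21.6

A linear map preserves order up to sign, so Med(T) = a·Med(Y) + b = (-3)·(-6.2) + 3 = 21.6.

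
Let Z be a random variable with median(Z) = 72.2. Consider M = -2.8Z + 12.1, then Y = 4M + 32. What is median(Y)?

median(Y) = -728.24

median(M) = (-2.8)·72.2 + 12.1 = -190.06.
median(Y) = 4·(-190.06) + 32 = -728.24.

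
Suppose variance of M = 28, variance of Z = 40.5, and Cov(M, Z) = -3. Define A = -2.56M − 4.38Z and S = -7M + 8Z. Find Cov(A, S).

By bilinearity, Cov(A, S) = ac·variance of M + bd·variance of Z + (ad+bc)·Cov(M, Z), with a=-2.56, b=-4.38, c=-7, d=8.
ac·variance of M = (-2.56)·(-7)·28 = 501.76
bd·variance of Z = (-4.38)·8·40.5 = -1419.12
(ad+bc)·Cov(M, Z) = (10.18)·(-3) = -30.54
Cov(A, S) = 501.76 + (-1419.12) + (-30.54) = -947.9.

Cov(A, S) = -947.9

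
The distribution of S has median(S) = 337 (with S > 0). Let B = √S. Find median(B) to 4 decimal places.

√S is monotone on this domain, so median(B) = √(337) ≈ 18.3576.

median(B) = 18.3576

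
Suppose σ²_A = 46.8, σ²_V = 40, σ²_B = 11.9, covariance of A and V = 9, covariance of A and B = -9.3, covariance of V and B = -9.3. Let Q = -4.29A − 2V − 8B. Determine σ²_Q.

σ²_Q = a²·σ²_A + b²·σ²_V + c²·σ²_B + 2ab·covariance of A and V + 2ac·covariance of A and B + 2bc·covariance of V and B, with a = -4.29, b = -2, c = -8.
= 861.31188 + 160 + 761.6 + 154.44 + (-638.352) + (-297.6)
= 1001.39988.

σ²_Q = 1001.39988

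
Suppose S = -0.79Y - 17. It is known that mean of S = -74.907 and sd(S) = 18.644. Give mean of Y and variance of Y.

mean of Y = 73.3, variance of Y = 556.96

From S = -0.79Y - 17: mean of S = a·mean of Y + b, so mean of Y = (mean of S − b)/a = (-74.907 − (-17))/(-0.79) = 73.3.
variance of S = 18.644² = 347.598736.
variance of S = a²·variance of Y, so variance of Y = 347.598736/(-0.79)² = 556.96.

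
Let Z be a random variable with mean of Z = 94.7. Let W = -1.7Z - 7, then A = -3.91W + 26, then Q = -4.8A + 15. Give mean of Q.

mean of Q = -3262.63632

mean of W = (-1.7)·94.7 + (-7) = -167.99.
mean of A = (-3.91)·(-167.99) + 26 = 682.8409.
mean of Q = (-4.8)·682.8409 + 15 = -3262.63632.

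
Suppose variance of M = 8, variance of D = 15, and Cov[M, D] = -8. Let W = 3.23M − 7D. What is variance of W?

variance of W = 1180.2232

variance of W = a²·variance of M + b²·variance of D + 2ab·Cov[M, D] with a = 3.23, b = -7.
= 3.23²·8 + (-7)²·15 + 2·3.23·(-7)·(-8)
= 83.4632 + 735 + 361.76 = 1180.2232.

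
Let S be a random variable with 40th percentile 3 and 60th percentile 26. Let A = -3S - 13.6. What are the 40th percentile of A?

40th percentile of A = -91.6

Since a = -3 < 0 the transformation is decreasing, reversing order: the 40th percentile of A corresponds to the 60th percentile of S.
So P_{40}(A) = a·P_{60}(S) + b = (-3)·26 + (-13.6) = -91.6.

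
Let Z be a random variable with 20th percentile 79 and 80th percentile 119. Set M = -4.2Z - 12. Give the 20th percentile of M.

20th percentile of M = -511.8

Since a = -4.2 < 0 the transformation is decreasing, reversing order: the 20th percentile of M corresponds to the 80th percentile of Z.
So P_{20}(M) = a·P_{80}(Z) + b = (-4.2)·119 + (-12) = -511.8.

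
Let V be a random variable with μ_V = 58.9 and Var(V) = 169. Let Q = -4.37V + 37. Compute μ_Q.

Q = -4.37V + 37 is linear with a = -4.37, b = 37.
μ_Q = a·μ_V + b = (-4.37)·58.9 + 37 = -220.393.

μ_Q = -220.393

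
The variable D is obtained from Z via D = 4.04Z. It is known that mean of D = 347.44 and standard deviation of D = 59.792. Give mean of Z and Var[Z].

mean of Z = 86, Var[Z] = 219.04

From D = 4.04Z: mean of D = a·mean of Z + b, so mean of Z = (mean of D − b)/a = (347.44 − 0)/4.04 = 86.
Var[D] = 59.792² = 3575.083264.
Var[D] = a²·Var[Z], so Var[Z] = 3575.083264/4.04² = 219.04.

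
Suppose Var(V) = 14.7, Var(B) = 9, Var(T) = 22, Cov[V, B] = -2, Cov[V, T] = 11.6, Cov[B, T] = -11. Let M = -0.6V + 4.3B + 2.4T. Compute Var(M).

Var(M) = 48.294

Var(M) = a²·Var(V) + b²·Var(B) + c²·Var(T) + 2ab·Cov[V, B] + 2ac·Cov[V, T] + 2bc·Cov[B, T], with a = -0.6, b = 4.3, c = 2.4.
= 5.292 + 166.41 + 126.72 + 10.32 + (-33.408) + (-227.04)
= 48.294.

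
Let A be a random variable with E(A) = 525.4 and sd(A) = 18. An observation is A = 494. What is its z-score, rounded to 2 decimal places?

z = (A − E(A)) / sd(A) = (494 − 525.4) / 18 ≈ -1.74.

z = -1.74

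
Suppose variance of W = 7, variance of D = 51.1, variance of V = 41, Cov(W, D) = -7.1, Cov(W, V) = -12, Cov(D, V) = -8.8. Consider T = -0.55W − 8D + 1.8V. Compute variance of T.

variance of T = a²·variance of W + b²·variance of D + c²·variance of V + 2ab·Cov(W, D) + 2ac·Cov(W, V) + 2bc·Cov(D, V), with a = -0.55, b = -8, c = 1.8.
= 2.1175 + 3270.4 + 132.84 + (-62.48) + 23.76 + 253.44
= 3620.0775.

variance of T = 3620.0775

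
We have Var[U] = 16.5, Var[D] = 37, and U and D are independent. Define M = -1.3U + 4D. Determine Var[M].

Var[M] = 619.885

Var[M] = a²·Var[U] + b²·Var[D] + 2ab·Cov[U, D] with a = -1.3, b = 4.
Independence gives Cov[U, D] = 0.
= (-1.3)²·16.5 + 4²·37 + 2·(-1.3)·4·0
= 27.885 + 592 + 0 = 619.885.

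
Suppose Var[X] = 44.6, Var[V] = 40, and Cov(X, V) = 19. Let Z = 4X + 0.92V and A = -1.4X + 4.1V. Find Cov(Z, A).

By bilinearity, Cov(Z, A) = ac·Var[X] + bd·Var[V] + (ad+bc)·Cov(X, V), with a=4, b=0.92, c=-1.4, d=4.1.
ac·Var[X] = 4·(-1.4)·44.6 = -249.76
bd·Var[V] = 0.92·4.1·40 = 150.88
(ad+bc)·Cov(X, V) = (15.112)·19 = 287.128
Cov(Z, A) = -249.76 + 150.88 + 287.128 = 188.248.

Cov(Z, A) = 188.248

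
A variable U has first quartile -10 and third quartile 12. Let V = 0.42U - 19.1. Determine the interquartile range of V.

IQR(V) = 9.24

IQR of U = Q3 − Q1 = 12 − (-10) = 22.
Under V = aU + b, IQR(V) = |a|·IQR(U) = |0.42|·22 = 9.24 (shifts cancel; spread scales by |a|).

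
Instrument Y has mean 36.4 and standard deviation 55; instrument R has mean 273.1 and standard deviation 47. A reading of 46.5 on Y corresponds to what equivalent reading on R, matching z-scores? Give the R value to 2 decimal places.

z = (46.5 − 36.4)/55 ≈ 0.1836.
R = 273.1 + z·47 = 273.1 + (46.5 − 36.4)·47/55 ≈ 281.73.

R = 281.73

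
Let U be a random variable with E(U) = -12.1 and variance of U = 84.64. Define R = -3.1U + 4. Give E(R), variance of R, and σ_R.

E(R) = 41.51, variance of R = 813.3904, σ_R = 28.52

R = -3.1U + 4 is linear with a = -3.1, b = 4.
E(R) = a·E(U) + b = (-3.1)·(-12.1) + 4 = 41.51.
variance of R = a²·variance of U = (-3.1)²·84.64 = 813.3904 (the additive constant 4 does not affect variance).
σ_U = √84.64 = 9.2.
σ_R = |a|·σ_U = |-3.1|·9.2 = 28.52.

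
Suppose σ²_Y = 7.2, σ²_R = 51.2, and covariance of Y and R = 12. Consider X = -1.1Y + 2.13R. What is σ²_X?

σ²_X = a²·σ²_Y + b²·σ²_R + 2ab·covariance of Y and R with a = -1.1, b = 2.13.
= (-1.1)²·7.2 + 2.13²·51.2 + 2·(-1.1)·2.13·12
= 8.712 + 232.28928 + (-56.232) = 184.76928.

σ²_X = 184.76928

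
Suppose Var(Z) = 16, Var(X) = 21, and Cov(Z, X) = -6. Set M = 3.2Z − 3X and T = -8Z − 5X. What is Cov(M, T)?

Cov(M, T) = -142.6

By bilinearity, Cov(M, T) = ac·Var(Z) + bd·Var(X) + (ad+bc)·Cov(Z, X), with a=3.2, b=-3, c=-8, d=-5.
ac·Var(Z) = 3.2·(-8)·16 = -409.6
bd·Var(X) = (-3)·(-5)·21 = 315
(ad+bc)·Cov(Z, X) = (8)·(-6) = -48
Cov(M, T) = -409.6 + 315 + (-48) = -142.6.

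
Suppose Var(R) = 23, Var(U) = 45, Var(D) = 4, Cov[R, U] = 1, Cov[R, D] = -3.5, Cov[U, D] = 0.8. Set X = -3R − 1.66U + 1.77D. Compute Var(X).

Var(X) = a²·Var(R) + b²·Var(U) + c²·Var(D) + 2ab·Cov[R, U] + 2ac·Cov[R, D] + 2bc·Cov[U, D], with a = -3, b = -1.66, c = 1.77.
= 207 + 124.002 + 12.5316 + 9.96 + 37.17 + (-4.70112)
= 385.96248.

Var(X) = 385.96248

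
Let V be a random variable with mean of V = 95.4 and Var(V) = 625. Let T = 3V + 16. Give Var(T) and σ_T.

T = 3V + 16 is linear with a = 3, b = 16.
Var(T) = a²·Var(V) = 3²·625 = 5625 (the additive constant 16 does not affect variance).
σ_V = √625 = 25.
σ_T = |a|·σ_V = |3|·25 = 75.

Var(T) = 5625, σ_T = 75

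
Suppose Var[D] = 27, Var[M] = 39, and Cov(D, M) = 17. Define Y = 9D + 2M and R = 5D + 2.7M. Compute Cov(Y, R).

Cov(Y, R) = 2008.7

By bilinearity, Cov(Y, R) = ac·Var[D] + bd·Var[M] + (ad+bc)·Cov(D, M), with a=9, b=2, c=5, d=2.7.
ac·Var[D] = 9·5·27 = 1215
bd·Var[M] = 2·2.7·39 = 210.6
(ad+bc)·Cov(D, M) = (34.3)·17 = 583.1
Cov(Y, R) = 1215 + 210.6 + 583.1 = 2008.7.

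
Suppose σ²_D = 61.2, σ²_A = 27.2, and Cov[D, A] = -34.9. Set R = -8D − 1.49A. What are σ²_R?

σ²_R = 3145.17072

σ²_R = a²·σ²_D + b²·σ²_A + 2ab·Cov[D, A] with a = -8, b = -1.49.
= (-8)²·61.2 + (-1.49)²·27.2 + 2·(-8)·(-1.49)·(-34.9)
= 3916.8 + 60.38672 + (-832.016) = 3145.17072.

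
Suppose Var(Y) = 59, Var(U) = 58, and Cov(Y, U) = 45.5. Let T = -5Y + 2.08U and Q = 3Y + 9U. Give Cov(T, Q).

By bilinearity, Cov(T, Q) = ac·Var(Y) + bd·Var(U) + (ad+bc)·Cov(Y, U), with a=-5, b=2.08, c=3, d=9.
ac·Var(Y) = (-5)·3·59 = -885
bd·Var(U) = 2.08·9·58 = 1085.76
(ad+bc)·Cov(Y, U) = (-38.76)·45.5 = -1763.58
Cov(T, Q) = -885 + 1085.76 + (-1763.58) = -1562.82.

Cov(T, Q) = -1562.82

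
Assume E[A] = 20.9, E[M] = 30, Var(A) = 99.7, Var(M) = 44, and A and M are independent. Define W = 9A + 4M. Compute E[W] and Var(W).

E[W] = 308.1, Var(W) = 8779.7

E[W] = 9·E[A] + 4·E[M] = 9·20.9 + 4·30 = 308.1.
Var(W) = a²·Var(A) + b²·Var(M) + 2ab·Cov[A, M] with a = 9, b = 4.
Independence gives Cov[A, M] = 0.
= 9²·99.7 + 4²·44 + 2·9·4·0
= 8075.7 + 704 + 0 = 8779.7.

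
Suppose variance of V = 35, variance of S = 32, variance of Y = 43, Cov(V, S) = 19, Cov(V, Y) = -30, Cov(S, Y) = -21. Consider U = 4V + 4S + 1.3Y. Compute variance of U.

variance of U = 1222.27

variance of U = a²·variance of V + b²·variance of S + c²·variance of Y + 2ab·Cov(V, S) + 2ac·Cov(V, Y) + 2bc·Cov(S, Y), with a = 4, b = 4, c = 1.3.
= 560 + 512 + 72.67 + 608 + (-312) + (-218.4)
= 1222.27.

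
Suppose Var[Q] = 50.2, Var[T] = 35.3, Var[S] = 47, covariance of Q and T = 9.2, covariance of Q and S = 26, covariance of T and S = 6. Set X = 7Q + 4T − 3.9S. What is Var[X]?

Var[X] = a²·Var[Q] + b²·Var[T] + c²·Var[S] + 2ab·covariance of Q and T + 2ac·covariance of Q and S + 2bc·covariance of T and S, with a = 7, b = 4, c = -3.9.
= 2459.8 + 564.8 + 714.87 + 515.2 + (-1419.6) + (-187.2)
= 2647.87.

Var[X] = 2647.87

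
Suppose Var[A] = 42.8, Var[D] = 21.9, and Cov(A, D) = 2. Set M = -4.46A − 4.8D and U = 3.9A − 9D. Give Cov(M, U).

By bilinearity, Cov(M, U) = ac·Var[A] + bd·Var[D] + (ad+bc)·Cov(A, D), with a=-4.46, b=-4.8, c=3.9, d=-9.
ac·Var[A] = (-4.46)·3.9·42.8 = -744.4632
bd·Var[D] = (-4.8)·(-9)·21.9 = 946.08
(ad+bc)·Cov(A, D) = (21.42)·2 = 42.84
Cov(M, U) = -744.4632 + 946.08 + 42.84 = 244.4568.

Cov(M, U) = 244.4568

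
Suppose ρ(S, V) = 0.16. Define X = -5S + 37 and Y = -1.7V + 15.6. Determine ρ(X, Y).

ρ(X, Y) = 0.16

Linear rescalings preserve correlation up to sign; here the slopes -5 and -1.7 have the same sign, so ρ(X, Y) = ρ(S, V) = 0.16.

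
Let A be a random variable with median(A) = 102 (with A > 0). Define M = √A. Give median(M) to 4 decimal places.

√A is monotone on this domain, so median(M) = √(102) ≈ 10.0995.

median(M) = 10.0995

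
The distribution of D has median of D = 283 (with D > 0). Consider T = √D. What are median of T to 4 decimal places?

√D is monotone on this domain, so median of T = √(283) ≈ 16.8226.

median of T = 16.8226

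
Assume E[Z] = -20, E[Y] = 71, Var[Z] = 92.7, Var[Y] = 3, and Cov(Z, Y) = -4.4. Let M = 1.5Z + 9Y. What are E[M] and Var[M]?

E[M] = 1.5·E[Z] + 9·E[Y] = 1.5·(-20) + 9·71 = 609.
Var[M] = a²·Var[Z] + b²·Var[Y] + 2ab·Cov(Z, Y) with a = 1.5, b = 9.
= 1.5²·92.7 + 9²·3 + 2·1.5·9·(-4.4)
= 208.575 + 243 + (-118.8) = 332.775.

E[M] = 609, Var[M] = 332.775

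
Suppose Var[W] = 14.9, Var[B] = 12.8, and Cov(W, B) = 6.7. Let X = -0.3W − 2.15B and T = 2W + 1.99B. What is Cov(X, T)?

By bilinearity, Cov(X, T) = ac·Var[W] + bd·Var[B] + (ad+bc)·Cov(W, B), with a=-0.3, b=-2.15, c=2, d=1.99.
ac·Var[W] = (-0.3)·2·14.9 = -8.94
bd·Var[B] = (-2.15)·1.99·12.8 = -54.7648
(ad+bc)·Cov(W, B) = (-4.897)·6.7 = -32.8099
Cov(X, T) = -8.94 + (-54.7648) + (-32.8099) = -96.5147.

Cov(X, T) = -96.5147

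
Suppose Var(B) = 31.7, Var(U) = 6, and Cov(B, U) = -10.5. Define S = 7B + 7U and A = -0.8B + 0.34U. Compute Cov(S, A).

Cov(S, A) = -129.43

By bilinearity, Cov(S, A) = ac·Var(B) + bd·Var(U) + (ad+bc)·Cov(B, U), with a=7, b=7, c=-0.8, d=0.34.
ac·Var(B) = 7·(-0.8)·31.7 = -177.52
bd·Var(U) = 7·0.34·6 = 14.28
(ad+bc)·Cov(B, U) = (-3.22)·(-10.5) = 33.81
Cov(S, A) = -177.52 + 14.28 + 33.81 = -129.43.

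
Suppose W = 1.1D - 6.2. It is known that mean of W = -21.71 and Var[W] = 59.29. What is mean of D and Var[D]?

From W = 1.1D - 6.2: mean of W = a·mean of D + b, so mean of D = (mean of W − b)/a = (-21.71 − (-6.2))/1.1 = -14.1.
Var[W] = a²·Var[D], so Var[D] = 59.29/1.1² = 49.

mean of D = -14.1, Var[D] = 49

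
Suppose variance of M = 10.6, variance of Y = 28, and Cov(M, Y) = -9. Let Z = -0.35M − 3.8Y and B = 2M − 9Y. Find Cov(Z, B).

Cov(Z, B) = 990.23

By bilinearity, Cov(Z, B) = ac·variance of M + bd·variance of Y + (ad+bc)·Cov(M, Y), with a=-0.35, b=-3.8, c=2, d=-9.
ac·variance of M = (-0.35)·2·10.6 = -7.42
bd·variance of Y = (-3.8)·(-9)·28 = 957.6
(ad+bc)·Cov(M, Y) = (-4.45)·(-9) = 40.05
Cov(Z, B) = -7.42 + 957.6 + 40.05 = 990.23.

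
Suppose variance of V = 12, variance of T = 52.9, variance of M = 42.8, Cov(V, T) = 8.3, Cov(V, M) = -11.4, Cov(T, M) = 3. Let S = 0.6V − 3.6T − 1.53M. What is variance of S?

variance of S = 808.21692

variance of S = a²·variance of V + b²·variance of T + c²·variance of M + 2ab·Cov(V, T) + 2ac·Cov(V, M) + 2bc·Cov(T, M), with a = 0.6, b = -3.6, c = -1.53.
= 4.32 + 685.584 + 100.19052 + (-35.856) + 20.9304 + 33.048
= 808.21692.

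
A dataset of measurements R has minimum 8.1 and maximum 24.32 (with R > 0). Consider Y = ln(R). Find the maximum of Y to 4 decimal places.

ln(R) is increasing on this domain, so max(Y) comes from max(R) = 24.32: max(Y) = ln(24.32) ≈ 3.1913.

max(Y) = 3.1913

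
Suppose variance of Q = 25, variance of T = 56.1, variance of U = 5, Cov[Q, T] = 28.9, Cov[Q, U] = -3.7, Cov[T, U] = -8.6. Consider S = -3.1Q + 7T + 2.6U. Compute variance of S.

variance of S = 1515.294

variance of S = a²·variance of Q + b²·variance of T + c²·variance of U + 2ab·Cov[Q, T] + 2ac·Cov[Q, U] + 2bc·Cov[T, U], with a = -3.1, b = 7, c = 2.6.
= 240.25 + 2748.9 + 33.8 + (-1254.26) + 59.644 + (-313.04)
= 1515.294.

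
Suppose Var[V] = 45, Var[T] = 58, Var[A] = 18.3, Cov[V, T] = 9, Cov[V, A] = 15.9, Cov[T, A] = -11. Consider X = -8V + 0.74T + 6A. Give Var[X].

Var[X] = 1839.9208

Var[X] = a²·Var[V] + b²·Var[T] + c²·Var[A] + 2ab·Cov[V, T] + 2ac·Cov[V, A] + 2bc·Cov[T, A], with a = -8, b = 0.74, c = 6.
= 2880 + 31.7608 + 658.8 + (-106.56) + (-1526.4) + (-97.68)
= 1839.9208.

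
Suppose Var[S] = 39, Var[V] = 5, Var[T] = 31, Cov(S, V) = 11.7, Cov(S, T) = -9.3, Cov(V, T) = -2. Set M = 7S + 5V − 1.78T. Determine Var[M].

Var[M] = 3220.5764

Var[M] = a²·Var[S] + b²·Var[V] + c²·Var[T] + 2ab·Cov(S, V) + 2ac·Cov(S, T) + 2bc·Cov(V, T), with a = 7, b = 5, c = -1.78.
= 1911 + 125 + 98.2204 + 819 + 231.756 + 35.6
= 3220.5764.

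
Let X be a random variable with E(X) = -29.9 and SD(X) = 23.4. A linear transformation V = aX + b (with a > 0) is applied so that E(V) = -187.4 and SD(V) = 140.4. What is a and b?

a = 6, b = -8

SD(V) = a·SD(X) (a > 0), so a = 140.4/23.4 = 6.
E(V) = a·E(X) + b, so b = -187.4 − 6·(-29.9) = -8.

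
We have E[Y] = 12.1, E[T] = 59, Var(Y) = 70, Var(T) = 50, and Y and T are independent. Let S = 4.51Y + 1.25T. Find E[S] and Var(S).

E[S] = 128.321, Var(S) = 1501.932

E[S] = 4.51·E[Y] + 1.25·E[T] = 4.51·12.1 + 1.25·59 = 128.321.
Var(S) = a²·Var(Y) + b²·Var(T) + 2ab·covariance of Y and T with a = 4.51, b = 1.25.
Independence gives covariance of Y and T = 0.
= 4.51²·70 + 1.25²·50 + 2·4.51·1.25·0
= 1423.807 + 78.125 + 0 = 1501.932.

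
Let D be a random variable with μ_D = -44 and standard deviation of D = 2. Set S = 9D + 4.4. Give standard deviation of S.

standard deviation of S = 18

S = 9D + 4.4 is linear with a = 9, b = 4.4.
standard deviation of S = |a|·standard deviation of D = |9|·2 = 18.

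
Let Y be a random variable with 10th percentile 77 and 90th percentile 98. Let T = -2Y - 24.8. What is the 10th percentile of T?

Since a = -2 < 0 the transformation is decreasing, reversing order: the 10th percentile of T corresponds to the 90th percentile of Y.
So P_{10}(T) = a·P_{90}(Y) + b = (-2)·98 + (-24.8) = -220.8.

10th percentile of T = -220.8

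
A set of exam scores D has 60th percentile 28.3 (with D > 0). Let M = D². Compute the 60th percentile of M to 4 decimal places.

D² is increasing, so P_{60}(M) = g(P_{60}(D)) = 800.89.

60th percentile of M = 800.89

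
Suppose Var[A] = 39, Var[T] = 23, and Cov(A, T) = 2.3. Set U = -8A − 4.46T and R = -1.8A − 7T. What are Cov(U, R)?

Cov(U, R) = 1426.9244

By bilinearity, Cov(U, R) = ac·Var[A] + bd·Var[T] + (ad+bc)·Cov(A, T), with a=-8, b=-4.46, c=-1.8, d=-7.
ac·Var[A] = (-8)·(-1.8)·39 = 561.6
bd·Var[T] = (-4.46)·(-7)·23 = 718.06
(ad+bc)·Cov(A, T) = (64.028)·2.3 = 147.2644
Cov(U, R) = 561.6 + 718.06 + 147.2644 = 1426.9244.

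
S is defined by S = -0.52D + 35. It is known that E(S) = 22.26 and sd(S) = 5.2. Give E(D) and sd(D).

E(D) = 24.5, sd(D) = 10

From S = -0.52D + 35: E(S) = a·E(D) + b, so E(D) = (E(S) − b)/a = (22.26 − 35)/(-0.52) = 24.5.
sd(S) = |a|·sd(D), so sd(D) = 5.2/|-0.52| = 10.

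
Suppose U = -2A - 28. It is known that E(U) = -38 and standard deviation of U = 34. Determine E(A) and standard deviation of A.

E(A) = 5, standard deviation of A = 17

From U = -2A - 28: E(U) = a·E(A) + b, so E(A) = (E(U) − b)/a = (-38 − (-28))/(-2) = 5.
standard deviation of U = |a|·standard deviation of A, so standard deviation of A = 34/|-2| = 17.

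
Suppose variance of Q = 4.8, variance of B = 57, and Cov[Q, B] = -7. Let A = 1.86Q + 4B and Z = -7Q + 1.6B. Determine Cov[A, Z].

By bilinearity, Cov[A, Z] = ac·variance of Q + bd·variance of B + (ad+bc)·Cov[Q, B], with a=1.86, b=4, c=-7, d=1.6.
ac·variance of Q = 1.86·(-7)·4.8 = -62.496
bd·variance of B = 4·1.6·57 = 364.8
(ad+bc)·Cov[Q, B] = (-25.024)·(-7) = 175.168
Cov[A, Z] = -62.496 + 364.8 + 175.168 = 477.472.

Cov[A, Z] = 477.472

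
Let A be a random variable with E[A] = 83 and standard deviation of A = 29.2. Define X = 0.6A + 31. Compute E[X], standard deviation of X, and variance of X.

E[X] = 80.8, standard deviation of X = 17.52, variance of X = 306.9504

X = 0.6A + 31 is linear with a = 0.6, b = 31.
E[X] = a·E[A] + b = 0.6·83 + 31 = 80.8.
standard deviation of X = |a|·standard deviation of A = |0.6|·29.2 = 17.52.
variance of A = 29.2² = 852.64.
variance of X = a²·variance of A = 0.6²·852.64 = 306.9504 (the additive constant 31 does not affect variance).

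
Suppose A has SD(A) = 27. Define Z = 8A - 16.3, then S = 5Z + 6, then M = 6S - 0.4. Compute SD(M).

SD(M) = 6480

SD(Z) = |8|·27 = 216.
SD(S) = |5|·216 = 1080.
SD(M) = |6|·1080 = 6480.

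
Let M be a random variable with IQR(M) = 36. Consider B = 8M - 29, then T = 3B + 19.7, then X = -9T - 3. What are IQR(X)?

IQR(B) = |8|·36 = 288.
IQR(T) = |3|·288 = 864.
IQR(X) = |-9|·864 = 7776.

IQR(X) = 7776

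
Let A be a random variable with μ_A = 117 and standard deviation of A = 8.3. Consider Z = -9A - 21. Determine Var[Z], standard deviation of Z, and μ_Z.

Z = -9A - 21 is linear with a = -9, b = -21.
Var[A] = 8.3² = 68.89.
Var[Z] = a²·Var[A] = (-9)²·68.89 = 5580.09 (the additive constant -21 does not affect variance).
standard deviation of Z = |a|·standard deviation of A = |-9|·8.3 = 74.7.
μ_Z = a·μ_A + b = (-9)·117 + (-21) = -1074.

Var[Z] = 5580.09, standard deviation of Z = 74.7, μ_Z = -1074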